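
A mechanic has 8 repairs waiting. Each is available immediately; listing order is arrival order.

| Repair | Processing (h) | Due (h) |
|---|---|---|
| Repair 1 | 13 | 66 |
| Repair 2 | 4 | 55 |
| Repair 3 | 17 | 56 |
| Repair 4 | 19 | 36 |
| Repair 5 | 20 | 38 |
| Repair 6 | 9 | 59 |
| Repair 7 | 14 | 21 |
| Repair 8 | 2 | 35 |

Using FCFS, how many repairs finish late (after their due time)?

FIFO (arrival order): Repair 1 Repair 2 Repair 3 Repair 4 Repair 5 Repair 6 Repair 7 Repair 8.
Repair 1: 0→13, due 66, tardiness 0
Repair 2: 13→17, due 55, tardiness 0
Repair 3: 17→34, due 56, tardiness 0
Repair 4: 34→53, due 36, tardiness 17
Repair 5: 53→73, due 38, tardiness 35
Repair 6: 73→82, due 59, tardiness 23
Repair 7: 82→96, due 21, tardiness 75
Repair 8: 96→98, due 35, tardiness 63
Late repairs: 5.

5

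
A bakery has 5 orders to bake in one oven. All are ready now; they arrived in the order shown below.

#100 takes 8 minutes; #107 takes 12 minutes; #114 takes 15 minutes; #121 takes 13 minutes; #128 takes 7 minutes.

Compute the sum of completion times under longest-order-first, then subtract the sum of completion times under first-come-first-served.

LPT (decreasing processing time): #114 #121 #107 #100 #128.
#114: 0→15
#121: 15→28
#107: 28→40
#100: 40→48
#128: 48→55
Sum = 15+28+40+48+55 = 186.
FIFO (arrival order): #100 #107 #114 #121 #128.
#100: 0→8
#107: 8→20
#114: 20→35
#121: 35→48
#128: 48→55
Sum = 8+20+35+48+55 = 166.
Difference = 186 − 166 = 20.

20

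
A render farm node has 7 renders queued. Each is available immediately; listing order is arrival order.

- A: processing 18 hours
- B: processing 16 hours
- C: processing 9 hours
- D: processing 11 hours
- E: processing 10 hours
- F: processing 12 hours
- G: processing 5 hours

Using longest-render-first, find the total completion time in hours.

LPT (decreasing processing time): A B F D E C G.
A: 0→18
B: 18→34
F: 34→46
D: 46→57
E: 57→67
C: 67→76
G: 76→81
Sum = 18+34+46+57+67+76+81 = 379.

379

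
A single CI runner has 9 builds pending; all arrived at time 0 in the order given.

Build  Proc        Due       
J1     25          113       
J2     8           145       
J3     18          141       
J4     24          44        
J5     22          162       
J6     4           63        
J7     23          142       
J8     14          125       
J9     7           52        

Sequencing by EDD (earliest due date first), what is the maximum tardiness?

0

EDD (increasing due date): J4 J9 J6 J1 J8 J3 J7 J2 J5.
J4: 0→24, due 44, tardiness 0
J9: 24→31, due 52, tardiness 0
J6: 31→35, due 63, tardiness 0
J1: 35→60, due 113, tardiness 0
J8: 60→74, due 125, tardiness 0
J3: 74→92, due 141, tardiness 0
J7: 92→115, due 142, tardiness 0
J2: 115→123, due 145, tardiness 0
J5: 123→145, due 162, tardiness 0
Maximum = 0.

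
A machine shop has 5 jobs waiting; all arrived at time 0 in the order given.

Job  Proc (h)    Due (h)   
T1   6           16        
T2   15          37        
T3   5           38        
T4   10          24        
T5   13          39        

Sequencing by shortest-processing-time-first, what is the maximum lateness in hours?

SPT (increasing processing time): T3 T1 T4 T5 T2.
T3: 0→5, due 38, lateness -33
T1: 5→11, due 16, lateness -5
T4: 11→21, due 24, lateness -3
T5: 21→34, due 39, lateness -5
T2: 34→49, due 37, lateness 12
Maximum = 12.

12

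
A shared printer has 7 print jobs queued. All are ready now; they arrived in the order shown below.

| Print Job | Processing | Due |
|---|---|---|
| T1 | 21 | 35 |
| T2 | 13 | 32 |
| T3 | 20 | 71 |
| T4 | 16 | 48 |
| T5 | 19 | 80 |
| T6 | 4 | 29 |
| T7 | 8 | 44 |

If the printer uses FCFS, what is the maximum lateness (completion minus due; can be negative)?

64

FIFO (arrival order): T1 T2 T3 T4 T5 T6 T7.
T1: 0→21, due 35, lateness -14
T2: 21→34, due 32, lateness 2
T3: 34→54, due 71, lateness -17
T4: 54→70, due 48, lateness 22
T5: 70→89, due 80, lateness 9
T6: 89→93, due 29, lateness 64
T7: 93→101, due 44, lateness 57
Maximum = 64.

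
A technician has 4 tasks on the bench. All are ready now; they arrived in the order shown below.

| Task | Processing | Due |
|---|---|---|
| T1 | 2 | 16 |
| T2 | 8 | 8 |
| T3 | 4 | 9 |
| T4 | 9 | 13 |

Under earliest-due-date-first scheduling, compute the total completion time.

64

EDD (increasing due date): T2 T3 T4 T1.
T2: 0→8
T3: 8→12
T4: 12→21
T1: 21→23
Sum = 8+12+21+23 = 64.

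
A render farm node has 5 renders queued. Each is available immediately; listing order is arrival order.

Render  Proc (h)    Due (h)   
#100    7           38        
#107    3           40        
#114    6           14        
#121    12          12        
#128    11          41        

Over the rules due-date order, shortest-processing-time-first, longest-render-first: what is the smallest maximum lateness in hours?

EDD (increasing due date): #121 #114 #100 #107 #128.
#121: 0→12, due 12, lateness 0
#114: 12→18, due 14, lateness 4
#100: 18→25, due 38, lateness -13
#107: 25→28, due 40, lateness -12
#128: 28→39, due 41, lateness -2
Maximum = 4.
SPT (increasing processing time): #107 #114 #100 #128 #121.
#107: 0→3, due 40, lateness -37
#114: 3→9, due 14, lateness -5
#100: 9→16, due 38, lateness -22
#128: 16→27, due 41, lateness -14
#121: 27→39, due 12, lateness 27
Maximum = 27.
LPT (decreasing processing time): #121 #128 #100 #114 #107.
#121: 0→12, due 12, lateness 0
#128: 12→23, due 41, lateness -18
#100: 23→30, due 38, lateness -8
#114: 30→36, due 14, lateness 22
#107: 36→39, due 40, lateness -1
Maximum = 22.
EDD 4, SPT 27, LPT 22 → minimum 4.

4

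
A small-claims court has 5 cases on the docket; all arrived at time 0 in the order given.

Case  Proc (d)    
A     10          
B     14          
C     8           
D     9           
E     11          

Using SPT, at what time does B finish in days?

52

SPT (increasing processing time): C D A E B.
C: 0→8
D: 8→17
A: 17→27
E: 27→38
B: 38→52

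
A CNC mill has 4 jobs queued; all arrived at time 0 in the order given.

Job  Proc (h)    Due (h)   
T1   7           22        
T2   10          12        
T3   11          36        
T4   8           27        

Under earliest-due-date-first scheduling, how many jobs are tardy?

EDD (increasing due date): T2 T1 T4 T3.
T2: 0→10, due 12, tardiness 0
T1: 10→17, due 22, tardiness 0
T4: 17→25, due 27, tardiness 0
T3: 25→36, due 36, tardiness 0
Late jobs: 0.

0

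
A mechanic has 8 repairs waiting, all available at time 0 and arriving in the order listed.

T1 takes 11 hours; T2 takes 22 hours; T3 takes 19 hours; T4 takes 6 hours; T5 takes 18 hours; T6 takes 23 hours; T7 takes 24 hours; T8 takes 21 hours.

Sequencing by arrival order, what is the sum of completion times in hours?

596

FIFO (arrival order): T1 T2 T3 T4 T5 T6 T7 T8.
T1: 0→11
T2: 11→33
T3: 33→52
T4: 52→58
T5: 58→76
T6: 76→99
T7: 99→123
T8: 123→144
Sum = 11+33+52+58+76+99+123+144 = 596.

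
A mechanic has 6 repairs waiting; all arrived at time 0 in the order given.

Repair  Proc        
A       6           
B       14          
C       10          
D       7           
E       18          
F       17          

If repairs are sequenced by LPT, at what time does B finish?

LPT (decreasing processing time): E F B C D A.
E: 0→18
F: 18→35
B: 35→49

49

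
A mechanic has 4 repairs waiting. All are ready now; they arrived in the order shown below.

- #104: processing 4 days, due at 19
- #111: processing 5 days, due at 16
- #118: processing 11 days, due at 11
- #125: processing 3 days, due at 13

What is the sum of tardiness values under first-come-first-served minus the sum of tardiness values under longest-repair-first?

FIFO (arrival order): #104 #111 #118 #125.
#104: 0→4, due 19, tardiness 0
#111: 4→9, due 16, tardiness 0
#118: 9→20, due 11, tardiness 9
#125: 20→23, due 13, tardiness 10
Sum = 0+0+9+10 = 19.
LPT (decreasing processing time): #118 #111 #104 #125.
#118: 0→11, due 11, tardiness 0
#111: 11→16, due 16, tardiness 0
#104: 16→20, due 19, tardiness 1
#125: 20→23, due 13, tardiness 10
Sum = 0+0+1+10 = 11.
Difference = 19 − 11 = 8.

8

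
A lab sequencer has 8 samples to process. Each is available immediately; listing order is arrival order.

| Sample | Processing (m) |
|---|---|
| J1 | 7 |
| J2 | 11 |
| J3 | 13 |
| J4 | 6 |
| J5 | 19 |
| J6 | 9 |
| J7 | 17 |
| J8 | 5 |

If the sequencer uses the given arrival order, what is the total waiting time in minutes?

296

FIFO (arrival order): J1 J2 J3 J4 J5 J6 J7 J8.
J1: waits 0, runs 0→7
J2: waits 7, runs 7→18
J3: waits 18, runs 18→31
J4: waits 31, runs 31→37
J5: waits 37, runs 37→56
J6: waits 56, runs 56→65
J7: waits 65, runs 65→82
J8: waits 82, runs 82→87
Sum = 0+7+18+31+37+56+65+82 = 296.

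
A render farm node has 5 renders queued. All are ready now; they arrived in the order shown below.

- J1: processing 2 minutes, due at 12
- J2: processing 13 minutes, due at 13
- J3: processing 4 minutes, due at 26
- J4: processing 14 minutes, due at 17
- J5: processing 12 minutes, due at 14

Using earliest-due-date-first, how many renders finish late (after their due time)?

EDD (increasing due date): J1 J2 J5 J4 J3.
J1: 0→2, due 12, tardiness 0
J2: 2→15, due 13, tardiness 2
J5: 15→27, due 14, tardiness 13
J4: 27→41, due 17, tardiness 24
J3: 41→45, due 26, tardiness 19
Late renders: 4.

4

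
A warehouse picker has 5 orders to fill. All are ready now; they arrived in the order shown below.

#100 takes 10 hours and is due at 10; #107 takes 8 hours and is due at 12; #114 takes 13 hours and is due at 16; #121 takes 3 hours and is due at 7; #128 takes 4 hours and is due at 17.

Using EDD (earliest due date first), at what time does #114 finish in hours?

34

EDD (increasing due date): #121 #100 #107 #114 #128.
#121: 0→3
#100: 3→13
#107: 13→21
#114: 21→34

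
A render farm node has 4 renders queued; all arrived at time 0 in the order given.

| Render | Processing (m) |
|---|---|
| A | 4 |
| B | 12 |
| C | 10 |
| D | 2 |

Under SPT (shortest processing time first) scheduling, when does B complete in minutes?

SPT (increasing processing time): D A C B.
D: 0→2
A: 2→6
C: 6→16
B: 16→28

28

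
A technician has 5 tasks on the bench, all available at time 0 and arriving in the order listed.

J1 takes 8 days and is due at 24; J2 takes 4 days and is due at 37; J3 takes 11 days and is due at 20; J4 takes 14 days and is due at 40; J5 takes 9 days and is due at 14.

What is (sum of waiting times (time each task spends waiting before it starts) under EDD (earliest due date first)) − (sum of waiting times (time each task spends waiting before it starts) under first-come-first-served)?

9

EDD (increasing due date): J5 J3 J1 J2 J4.
J5: waits 0, runs 0→9
J3: waits 9, runs 9→20
J1: waits 20, runs 20→28
J2: waits 28, runs 28→32
J4: waits 32, runs 32→46
Sum = 0+9+20+28+32 = 89.
FIFO (arrival order): J1 J2 J3 J4 J5.
J1: waits 0, runs 0→8
J2: waits 8, runs 8→12
J3: waits 12, runs 12→23
J4: waits 23, runs 23→37
J5: waits 37, runs 37→46
Sum = 0+8+12+23+37 = 80.
Difference = 89 − 80 = 9.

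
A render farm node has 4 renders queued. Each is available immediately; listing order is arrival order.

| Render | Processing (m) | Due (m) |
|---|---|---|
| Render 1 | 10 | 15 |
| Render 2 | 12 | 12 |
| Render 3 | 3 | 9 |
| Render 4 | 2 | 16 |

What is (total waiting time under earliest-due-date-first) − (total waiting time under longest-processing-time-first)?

EDD (increasing due date): Render 3 Render 2 Render 1 Render 4.
Render 3: waits 0, runs 0→3
Render 2: waits 3, runs 3→15
Render 1: waits 15, runs 15→25
Render 4: waits 25, runs 25→27
Sum = 0+3+15+25 = 43.
LPT (decreasing processing time): Render 2 Render 1 Render 3 Render 4.
Render 2: waits 0, runs 0→12
Render 1: waits 12, runs 12→22
Render 3: waits 22, runs 22→25
Render 4: waits 25, runs 25→27
Sum = 0+12+22+25 = 59.
Difference = 43 − 59 = -16.

-16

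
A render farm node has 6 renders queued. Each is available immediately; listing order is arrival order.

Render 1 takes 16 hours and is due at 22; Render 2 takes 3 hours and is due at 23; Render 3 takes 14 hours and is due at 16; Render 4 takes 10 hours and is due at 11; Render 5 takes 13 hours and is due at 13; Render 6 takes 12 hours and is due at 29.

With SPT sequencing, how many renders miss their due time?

4

SPT (increasing processing time): Render 2 Render 4 Render 6 Render 5 Render 3 Render 1.
Render 2: 0→3, due 23, tardiness 0
Render 4: 3→13, due 11, tardiness 2
Render 6: 13→25, due 29, tardiness 0
Render 5: 25→38, due 13, tardiness 25
Render 3: 38→52, due 16, tardiness 36
Render 1: 52→68, due 22, tardiness 46
Late renders: 4.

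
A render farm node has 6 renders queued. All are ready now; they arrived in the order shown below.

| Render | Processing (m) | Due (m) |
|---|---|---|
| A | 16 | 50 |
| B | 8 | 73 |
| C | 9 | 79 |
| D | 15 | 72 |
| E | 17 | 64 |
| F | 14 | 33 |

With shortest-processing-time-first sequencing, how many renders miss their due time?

SPT (increasing processing time): B C F D A E.
B: 0→8, due 73, tardiness 0
C: 8→17, due 79, tardiness 0
F: 17→31, due 33, tardiness 0
D: 31→46, due 72, tardiness 0
A: 46→62, due 50, tardiness 12
E: 62→79, due 64, tardiness 15
Late renders: 2.

2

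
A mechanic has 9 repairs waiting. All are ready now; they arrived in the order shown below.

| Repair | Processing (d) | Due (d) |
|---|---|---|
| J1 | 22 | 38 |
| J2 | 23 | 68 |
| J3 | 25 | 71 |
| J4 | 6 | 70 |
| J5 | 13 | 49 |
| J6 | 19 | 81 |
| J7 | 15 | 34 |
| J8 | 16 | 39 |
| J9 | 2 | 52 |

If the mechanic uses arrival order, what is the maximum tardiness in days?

FIFO (arrival order): J1 J2 J3 J4 J5 J6 J7 J8 J9.
J1: 0→22, due 38, tardiness 0
J2: 22→45, due 68, tardiness 0
J3: 45→70, due 71, tardiness 0
J4: 70→76, due 70, tardiness 6
J5: 76→89, due 49, tardiness 40
J6: 89→108, due 81, tardiness 27
J7: 108→123, due 34, tardiness 89
J8: 123→139, due 39, tardiness 100
J9: 139→141, due 52, tardiness 89
Maximum = 100.

100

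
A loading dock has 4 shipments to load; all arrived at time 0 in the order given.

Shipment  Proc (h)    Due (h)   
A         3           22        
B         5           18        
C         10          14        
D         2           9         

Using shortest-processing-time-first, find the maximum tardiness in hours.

SPT (increasing processing time): D A B C.
D: 0→2, due 9, tardiness 0
A: 2→5, due 22, tardiness 0
B: 5→10, due 18, tardiness 0
C: 10→20, due 14, tardiness 6
Maximum = 6.

6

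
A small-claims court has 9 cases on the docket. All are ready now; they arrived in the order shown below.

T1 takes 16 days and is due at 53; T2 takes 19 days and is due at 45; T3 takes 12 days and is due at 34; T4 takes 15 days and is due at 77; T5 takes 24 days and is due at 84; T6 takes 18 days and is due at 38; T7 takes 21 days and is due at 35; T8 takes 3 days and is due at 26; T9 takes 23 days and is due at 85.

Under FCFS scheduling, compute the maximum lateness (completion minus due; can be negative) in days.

FIFO (arrival order): T1 T2 T3 T4 T5 T6 T7 T8 T9.
T1: 0→16, due 53, lateness -37
T2: 16→35, due 45, lateness -10
T3: 35→47, due 34, lateness 13
T4: 47→62, due 77, lateness -15
T5: 62→86, due 84, lateness 2
T6: 86→104, due 38, lateness 66
T7: 104→125, due 35, lateness 90
T8: 125→128, due 26, lateness 102
T9: 128→151, due 85, lateness 66
Maximum = 102.

102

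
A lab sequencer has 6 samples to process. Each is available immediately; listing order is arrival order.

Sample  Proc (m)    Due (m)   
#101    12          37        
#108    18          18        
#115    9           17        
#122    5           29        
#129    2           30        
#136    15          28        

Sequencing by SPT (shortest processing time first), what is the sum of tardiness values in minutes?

SPT (increasing processing time): #129 #122 #115 #101 #136 #108.
#129: 0→2, due 30, tardiness 0
#122: 2→7, due 29, tardiness 0
#115: 7→16, due 17, tardiness 0
#101: 16→28, due 37, tardiness 0
#136: 28→43, due 28, tardiness 15
#108: 43→61, due 18, tardiness 43
Sum = 0+0+0+0+15+43 = 58.

58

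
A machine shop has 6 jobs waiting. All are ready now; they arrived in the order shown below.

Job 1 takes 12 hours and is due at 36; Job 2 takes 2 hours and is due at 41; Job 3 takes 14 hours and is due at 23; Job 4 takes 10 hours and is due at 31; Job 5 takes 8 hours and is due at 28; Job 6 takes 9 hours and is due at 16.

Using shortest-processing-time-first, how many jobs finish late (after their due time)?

SPT (increasing processing time): Job 2 Job 5 Job 6 Job 4 Job 1 Job 3.
Job 2: 0→2, due 41, tardiness 0
Job 5: 2→10, due 28, tardiness 0
Job 6: 10→19, due 16, tardiness 3
Job 4: 19→29, due 31, tardiness 0
Job 1: 29→41, due 36, tardiness 5
Job 3: 41→55, due 23, tardiness 32
Late jobs: 3.

3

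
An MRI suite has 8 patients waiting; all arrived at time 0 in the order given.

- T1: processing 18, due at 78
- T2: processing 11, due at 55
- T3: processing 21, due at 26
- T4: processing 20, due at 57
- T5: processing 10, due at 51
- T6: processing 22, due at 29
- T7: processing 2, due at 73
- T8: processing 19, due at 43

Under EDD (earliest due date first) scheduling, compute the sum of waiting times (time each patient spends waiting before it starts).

EDD (increasing due date): T3 T6 T8 T5 T2 T4 T7 T1.
T3: waits 0, runs 0→21
T6: waits 21, runs 21→43
T8: waits 43, runs 43→62
T5: waits 62, runs 62→72
T2: waits 72, runs 72→83
T4: waits 83, runs 83→103
T7: waits 103, runs 103→105
T1: waits 105, runs 105→123
Sum = 0+21+43+62+72+83+103+105 = 489.

489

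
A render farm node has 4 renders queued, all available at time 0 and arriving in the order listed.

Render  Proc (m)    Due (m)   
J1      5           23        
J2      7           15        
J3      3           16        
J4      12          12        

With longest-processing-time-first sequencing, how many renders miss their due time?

3

LPT (decreasing processing time): J4 J2 J1 J3.
J4: 0→12, due 12, tardiness 0
J2: 12→19, due 15, tardiness 4
J1: 19→24, due 23, tardiness 1
J3: 24→27, due 16, tardiness 11
Late renders: 3.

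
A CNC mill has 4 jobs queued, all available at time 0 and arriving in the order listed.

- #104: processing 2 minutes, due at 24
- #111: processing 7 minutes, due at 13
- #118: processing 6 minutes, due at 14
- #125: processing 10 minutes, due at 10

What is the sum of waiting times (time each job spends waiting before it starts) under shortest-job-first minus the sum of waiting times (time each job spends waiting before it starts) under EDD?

SPT (increasing processing time): #104 #118 #111 #125.
#104: waits 0, runs 0→2
#118: waits 2, runs 2→8
#111: waits 8, runs 8→15
#125: waits 15, runs 15→25
Sum = 0+2+8+15 = 25.
EDD (increasing due date): #125 #111 #118 #104.
#125: waits 0, runs 0→10
#111: waits 10, runs 10→17
#118: waits 17, runs 17→23
#104: waits 23, runs 23→25
Sum = 0+10+17+23 = 50.
Difference = 25 − 50 = -25.

-25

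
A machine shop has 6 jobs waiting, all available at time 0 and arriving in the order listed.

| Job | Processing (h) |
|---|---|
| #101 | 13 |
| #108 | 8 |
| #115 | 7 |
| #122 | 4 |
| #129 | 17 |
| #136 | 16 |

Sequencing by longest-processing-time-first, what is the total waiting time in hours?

211

LPT (decreasing processing time): #129 #136 #101 #108 #115 #122.
#129: waits 0, runs 0→17
#136: waits 17, runs 17→33
#101: waits 33, runs 33→46
#108: waits 46, runs 46→54
#115: waits 54, runs 54→61
#122: waits 61, runs 61→65
Sum = 0+17+33+46+54+61 = 211.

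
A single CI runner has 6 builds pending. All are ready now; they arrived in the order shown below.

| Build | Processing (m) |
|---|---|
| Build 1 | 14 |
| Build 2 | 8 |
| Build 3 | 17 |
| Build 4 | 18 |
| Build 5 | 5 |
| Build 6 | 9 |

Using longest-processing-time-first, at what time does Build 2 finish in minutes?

LPT (decreasing processing time): Build 4 Build 3 Build 1 Build 6 Build 2 Build 5.
Build 4: 0→18
Build 3: 18→35
Build 1: 35→49
Build 6: 49→58
Build 2: 58→66

66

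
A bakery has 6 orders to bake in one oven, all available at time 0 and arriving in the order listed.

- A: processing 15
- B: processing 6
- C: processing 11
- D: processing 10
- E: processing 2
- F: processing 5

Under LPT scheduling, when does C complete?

26

LPT (decreasing processing time): A C D B F E.
A: 0→15
C: 15→26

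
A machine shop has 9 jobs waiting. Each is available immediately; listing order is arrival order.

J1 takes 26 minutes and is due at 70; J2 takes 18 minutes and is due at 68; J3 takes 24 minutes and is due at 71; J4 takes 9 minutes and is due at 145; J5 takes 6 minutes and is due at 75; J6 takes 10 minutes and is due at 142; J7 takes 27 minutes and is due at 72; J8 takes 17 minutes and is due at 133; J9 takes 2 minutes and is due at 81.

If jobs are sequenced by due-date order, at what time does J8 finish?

120

EDD (increasing due date): J2 J1 J3 J7 J5 J9 J8 J6 J4.
J2: 0→18
J1: 18→44
J3: 44→68
J7: 68→95
J5: 95→101
J9: 101→103
J8: 103→120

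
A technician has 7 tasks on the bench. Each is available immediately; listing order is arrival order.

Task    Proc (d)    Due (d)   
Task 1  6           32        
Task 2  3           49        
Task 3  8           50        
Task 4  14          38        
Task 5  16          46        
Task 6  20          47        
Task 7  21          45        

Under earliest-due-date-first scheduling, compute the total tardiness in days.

EDD (increasing due date): Task 1 Task 4 Task 7 Task 5 Task 6 Task 2 Task 3.
Task 1: 0→6, due 32, tardiness 0
Task 4: 6→20, due 38, tardiness 0
Task 7: 20→41, due 45, tardiness 0
Task 5: 41→57, due 46, tardiness 11
Task 6: 57→77, due 47, tardiness 30
Task 2: 77→80, due 49, tardiness 31
Task 3: 80→88, due 50, tardiness 38
Sum = 0+0+0+11+30+31+38 = 110.

110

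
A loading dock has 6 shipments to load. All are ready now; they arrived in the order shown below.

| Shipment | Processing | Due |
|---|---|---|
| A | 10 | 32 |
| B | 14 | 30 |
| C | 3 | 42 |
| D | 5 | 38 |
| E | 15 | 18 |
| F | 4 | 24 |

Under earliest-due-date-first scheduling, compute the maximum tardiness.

EDD (increasing due date): E F B A D C.
E: 0→15, due 18, tardiness 0
F: 15→19, due 24, tardiness 0
B: 19→33, due 30, tardiness 3
A: 33→43, due 32, tardiness 11
D: 43→48, due 38, tardiness 10
C: 48→51, due 42, tardiness 9
Maximum = 11.

11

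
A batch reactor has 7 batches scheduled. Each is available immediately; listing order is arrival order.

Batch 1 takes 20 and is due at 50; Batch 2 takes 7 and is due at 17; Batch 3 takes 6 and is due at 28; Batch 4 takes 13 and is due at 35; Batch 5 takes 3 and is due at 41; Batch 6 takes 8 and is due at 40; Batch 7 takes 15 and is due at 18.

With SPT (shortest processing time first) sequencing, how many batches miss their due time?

3

SPT (increasing processing time): Batch 5 Batch 3 Batch 2 Batch 6 Batch 4 Batch 7 Batch 1.
Batch 5: 0→3, due 41, tardiness 0
Batch 3: 3→9, due 28, tardiness 0
Batch 2: 9→16, due 17, tardiness 0
Batch 6: 16→24, due 40, tardiness 0
Batch 4: 24→37, due 35, tardiness 2
Batch 7: 37→52, due 18, tardiness 34
Batch 1: 52→72, due 50, tardiness 22
Late batches: 3.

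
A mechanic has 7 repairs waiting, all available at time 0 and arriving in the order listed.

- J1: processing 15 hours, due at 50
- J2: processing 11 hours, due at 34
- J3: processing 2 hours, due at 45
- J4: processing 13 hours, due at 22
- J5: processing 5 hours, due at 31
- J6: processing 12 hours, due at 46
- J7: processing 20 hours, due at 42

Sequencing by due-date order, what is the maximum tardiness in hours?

EDD (increasing due date): J4 J5 J2 J7 J3 J6 J1.
J4: 0→13, due 22, tardiness 0
J5: 13→18, due 31, tardiness 0
J2: 18→29, due 34, tardiness 0
J7: 29→49, due 42, tardiness 7
J3: 49→51, due 45, tardiness 6
J6: 51→63, due 46, tardiness 17
J1: 63→78, due 50, tardiness 28
Maximum = 28.

28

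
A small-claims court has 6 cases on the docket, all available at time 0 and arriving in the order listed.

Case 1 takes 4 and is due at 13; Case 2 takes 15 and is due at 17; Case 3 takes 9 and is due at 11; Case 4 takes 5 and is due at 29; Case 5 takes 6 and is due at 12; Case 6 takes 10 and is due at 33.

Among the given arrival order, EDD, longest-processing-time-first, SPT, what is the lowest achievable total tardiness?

FIFO (arrival order): Case 1 Case 2 Case 3 Case 4 Case 5 Case 6.
Case 1: 0→4, due 13, tardiness 0
Case 2: 4→19, due 17, tardiness 2
Case 3: 19→28, due 11, tardiness 17
Case 4: 28→33, due 29, tardiness 4
Case 5: 33→39, due 12, tardiness 27
Case 6: 39→49, due 33, tardiness 16
Sum = 0+2+17+4+27+16 = 66.
EDD (increasing due date): Case 3 Case 5 Case 1 Case 2 Case 4 Case 6.
Case 3: 0→9, due 11, tardiness 0
Case 5: 9→15, due 12, tardiness 3
Case 1: 15→19, due 13, tardiness 6
Case 2: 19→34, due 17, tardiness 17
Case 4: 34→39, due 29, tardiness 10
Case 6: 39→49, due 33, tardiness 16
Sum = 0+3+6+17+10+16 = 52.
LPT (decreasing processing time): Case 2 Case 6 Case 3 Case 5 Case 4 Case 1.
Case 2: 0→15, due 17, tardiness 0
Case 6: 15→25, due 33, tardiness 0
Case 3: 25→34, due 11, tardiness 23
Case 5: 34→40, due 12, tardiness 28
Case 4: 40→45, due 29, tardiness 16
Case 1: 45→49, due 13, tardiness 36
Sum = 0+0+23+28+16+36 = 103.
SPT (increasing processing time): Case 1 Case 4 Case 5 Case 3 Case 6 Case 2.
Case 1: 0→4, due 13, tardiness 0
Case 4: 4→9, due 29, tardiness 0
Case 5: 9→15, due 12, tardiness 3
Case 3: 15→24, due 11, tardiness 13
Case 6: 24→34, due 33, tardiness 1
Case 2: 34→49, due 17, tardiness 32
Sum = 0+0+3+13+1+32 = 49.
FIFO 66, EDD 52, LPT 103, SPT 49 → minimum 49.

49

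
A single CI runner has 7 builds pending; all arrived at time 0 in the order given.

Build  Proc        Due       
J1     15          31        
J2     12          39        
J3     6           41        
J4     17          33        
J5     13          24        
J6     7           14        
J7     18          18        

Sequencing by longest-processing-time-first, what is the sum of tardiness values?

211

LPT (decreasing processing time): J7 J4 J1 J5 J2 J6 J3.
J7: 0→18, due 18, tardiness 0
J4: 18→35, due 33, tardiness 2
J1: 35→50, due 31, tardiness 19
J5: 50→63, due 24, tardiness 39
J2: 63→75, due 39, tardiness 36
J6: 75→82, due 14, tardiness 68
J3: 82→88, due 41, tardiness 47
Sum = 0+2+19+39+36+68+47 = 211.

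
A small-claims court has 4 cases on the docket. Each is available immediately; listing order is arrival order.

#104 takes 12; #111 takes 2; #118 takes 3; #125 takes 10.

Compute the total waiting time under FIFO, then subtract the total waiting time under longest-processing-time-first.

-16

FIFO (arrival order): #104 #111 #118 #125.
#104: waits 0, runs 0→12
#111: waits 12, runs 12→14
#118: waits 14, runs 14→17
#125: waits 17, runs 17→27
Sum = 0+12+14+17 = 43.
LPT (decreasing processing time): #104 #125 #118 #111.
#104: waits 0, runs 0→12
#125: waits 12, runs 12→22
#118: waits 22, runs 22→25
#111: waits 25, runs 25→27
Sum = 0+12+22+25 = 59.
Difference = 43 − 59 = -16.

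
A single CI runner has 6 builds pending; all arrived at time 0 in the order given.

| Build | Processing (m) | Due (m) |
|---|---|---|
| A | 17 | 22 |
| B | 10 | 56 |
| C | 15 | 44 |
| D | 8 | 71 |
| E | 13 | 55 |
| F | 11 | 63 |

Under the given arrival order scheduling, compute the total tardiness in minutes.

FIFO (arrival order): A B C D E F.
A: 0→17, due 22, tardiness 0
B: 17→27, due 56, tardiness 0
C: 27→42, due 44, tardiness 0
D: 42→50, due 71, tardiness 0
E: 50→63, due 55, tardiness 8
F: 63→74, due 63, tardiness 11
Sum = 0+0+0+0+8+11 = 19.

19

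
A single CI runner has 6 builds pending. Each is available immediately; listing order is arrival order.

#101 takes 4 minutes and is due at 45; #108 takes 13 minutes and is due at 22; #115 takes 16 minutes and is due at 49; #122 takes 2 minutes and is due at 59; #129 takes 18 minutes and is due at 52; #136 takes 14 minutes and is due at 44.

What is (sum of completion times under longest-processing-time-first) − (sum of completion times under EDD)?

LPT (decreasing processing time): #129 #115 #136 #108 #101 #122.
#129: 0→18
#115: 18→34
#136: 34→48
#108: 48→61
#101: 61→65
#122: 65→67
Sum = 18+34+48+61+65+67 = 293.
EDD (increasing due date): #108 #136 #101 #115 #129 #122.
#108: 0→13
#136: 13→27
#101: 27→31
#115: 31→47
#129: 47→65
#122: 65→67
Sum = 13+27+31+47+65+67 = 250.
Difference = 293 − 250 = 43.

43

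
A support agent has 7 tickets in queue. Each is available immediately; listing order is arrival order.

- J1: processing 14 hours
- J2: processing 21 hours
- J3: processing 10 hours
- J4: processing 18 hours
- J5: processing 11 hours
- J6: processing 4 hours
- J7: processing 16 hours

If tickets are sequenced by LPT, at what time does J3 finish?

LPT (decreasing processing time): J2 J4 J7 J1 J5 J3 J6.
J2: 0→21
J4: 21→39
J7: 39→55
J1: 55→69
J5: 69→80
J3: 80→90

90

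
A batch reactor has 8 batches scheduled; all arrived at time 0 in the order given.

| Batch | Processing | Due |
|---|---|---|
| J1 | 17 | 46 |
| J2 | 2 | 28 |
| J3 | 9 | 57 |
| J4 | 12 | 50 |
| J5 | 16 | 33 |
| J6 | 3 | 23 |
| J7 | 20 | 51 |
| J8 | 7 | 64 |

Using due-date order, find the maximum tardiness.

22

EDD (increasing due date): J6 J2 J5 J1 J4 J7 J3 J8.
J6: 0→3, due 23, tardiness 0
J2: 3→5, due 28, tardiness 0
J5: 5→21, due 33, tardiness 0
J1: 21→38, due 46, tardiness 0
J4: 38→50, due 50, tardiness 0
J7: 50→70, due 51, tardiness 19
J3: 70→79, due 57, tardiness 22
J8: 79→86, due 64, tardiness 22
Maximum = 22.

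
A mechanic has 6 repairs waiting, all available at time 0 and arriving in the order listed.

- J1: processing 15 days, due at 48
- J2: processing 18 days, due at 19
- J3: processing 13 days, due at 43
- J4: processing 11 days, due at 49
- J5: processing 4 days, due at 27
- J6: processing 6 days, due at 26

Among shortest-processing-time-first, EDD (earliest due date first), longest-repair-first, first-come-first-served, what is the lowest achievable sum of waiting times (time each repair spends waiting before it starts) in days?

SPT (increasing processing time): J5 J6 J4 J3 J1 J2.
J5: waits 0, runs 0→4
J6: waits 4, runs 4→10
J4: waits 10, runs 10→21
J3: waits 21, runs 21→34
J1: waits 34, runs 34→49
J2: waits 49, runs 49→67
Sum = 0+4+10+21+34+49 = 118.
EDD (increasing due date): J2 J6 J5 J3 J1 J4.
J2: waits 0, runs 0→18
J6: waits 18, runs 18→24
J5: waits 24, runs 24→28
J3: waits 28, runs 28→41
J1: waits 41, runs 41→56
J4: waits 56, runs 56→67
Sum = 0+18+24+28+41+56 = 167.
LPT (decreasing processing time): J2 J1 J3 J4 J6 J5.
J2: waits 0, runs 0→18
J1: waits 18, runs 18→33
J3: waits 33, runs 33→46
J4: waits 46, runs 46→57
J6: waits 57, runs 57→63
J5: waits 63, runs 63→67
Sum = 0+18+33+46+57+63 = 217.
FIFO (arrival order): J1 J2 J3 J4 J5 J6.
J1: waits 0, runs 0→15
J2: waits 15, runs 15→33
J3: waits 33, runs 33→46
J4: waits 46, runs 46→57
J5: waits 57, runs 57→61
J6: waits 61, runs 61→67
Sum = 0+15+33+46+57+61 = 212.
SPT 118, EDD 167, LPT 217, FIFO 212 → minimum 118.

118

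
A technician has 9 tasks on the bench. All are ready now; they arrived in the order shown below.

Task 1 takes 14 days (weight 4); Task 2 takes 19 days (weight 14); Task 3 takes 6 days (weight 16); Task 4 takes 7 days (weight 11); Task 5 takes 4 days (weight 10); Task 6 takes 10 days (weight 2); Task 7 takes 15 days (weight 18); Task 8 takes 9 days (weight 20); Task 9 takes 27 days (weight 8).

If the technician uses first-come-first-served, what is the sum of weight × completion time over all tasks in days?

FIFO (arrival order): Task 1 Task 2 Task 3 Task 4 Task 5 Task 6 Task 7 Task 8 Task 9.
Task 1: finishes 14, weight 4, w·C = 56
Task 2: finishes 33, weight 14, w·C = 462
Task 3: finishes 39, weight 16, w·C = 624
Task 4: finishes 46, weight 11, w·C = 506
Task 5: finishes 50, weight 10, w·C = 500
Task 6: finishes 60, weight 2, w·C = 120
Task 7: finishes 75, weight 18, w·C = 1350
Task 8: finishes 84, weight 20, w·C = 1680
Task 9: finishes 111, weight 8, w·C = 888
Sum = 56+462+624+506+500+120+1350+1680+888 = 6186.

6186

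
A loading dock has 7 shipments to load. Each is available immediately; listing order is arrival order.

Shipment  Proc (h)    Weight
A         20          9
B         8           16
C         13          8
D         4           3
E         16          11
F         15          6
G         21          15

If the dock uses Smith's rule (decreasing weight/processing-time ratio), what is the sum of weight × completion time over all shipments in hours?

3014

WSPT (decreasing weight/processing-time ratio): B D G E C A F.
B: finishes 8, weight 16, w·C = 128
D: finishes 12, weight 3, w·C = 36
G: finishes 33, weight 15, w·C = 495
E: finishes 49, weight 11, w·C = 539
C: finishes 62, weight 8, w·C = 496
A: finishes 82, weight 9, w·C = 738
F: finishes 97, weight 6, w·C = 582
Sum = 128+36+495+539+496+738+582 = 3014.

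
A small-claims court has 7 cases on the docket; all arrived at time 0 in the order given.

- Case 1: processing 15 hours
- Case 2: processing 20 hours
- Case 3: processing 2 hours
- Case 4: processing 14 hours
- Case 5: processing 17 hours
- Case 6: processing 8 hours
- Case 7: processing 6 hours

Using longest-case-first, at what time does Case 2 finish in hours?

LPT (decreasing processing time): Case 2 Case 5 Case 1 Case 4 Case 6 Case 7 Case 3.
Case 2: 0→20

20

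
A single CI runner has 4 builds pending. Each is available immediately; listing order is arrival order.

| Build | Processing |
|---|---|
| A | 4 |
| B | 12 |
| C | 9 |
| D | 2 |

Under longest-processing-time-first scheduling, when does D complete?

27

LPT (decreasing processing time): B C A D.
B: 0→12
C: 12→21
A: 21→25
D: 25→27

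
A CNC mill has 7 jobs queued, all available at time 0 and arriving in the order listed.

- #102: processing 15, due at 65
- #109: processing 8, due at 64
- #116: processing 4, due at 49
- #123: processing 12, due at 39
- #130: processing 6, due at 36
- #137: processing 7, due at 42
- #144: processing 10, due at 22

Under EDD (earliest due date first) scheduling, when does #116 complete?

39

EDD (increasing due date): #144 #130 #123 #137 #116 #109 #102.
#144: 0→10
#130: 10→16
#123: 16→28
#137: 28→35
#116: 35→39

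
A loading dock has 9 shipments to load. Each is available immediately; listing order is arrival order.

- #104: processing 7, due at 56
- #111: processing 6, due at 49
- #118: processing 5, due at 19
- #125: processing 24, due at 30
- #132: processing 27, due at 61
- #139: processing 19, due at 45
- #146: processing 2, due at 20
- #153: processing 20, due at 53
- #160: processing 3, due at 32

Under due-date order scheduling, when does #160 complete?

EDD (increasing due date): #118 #146 #125 #160 #139 #111 #153 #104 #132.
#118: 0→5
#146: 5→7
#125: 7→31
#160: 31→34

34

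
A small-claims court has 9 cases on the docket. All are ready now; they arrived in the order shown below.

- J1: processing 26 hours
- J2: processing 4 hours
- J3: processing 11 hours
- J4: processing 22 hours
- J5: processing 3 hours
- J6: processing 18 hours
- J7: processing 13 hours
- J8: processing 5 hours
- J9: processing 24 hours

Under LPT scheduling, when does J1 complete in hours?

LPT (decreasing processing time): J1 J9 J4 J6 J7 J3 J8 J2 J5.
J1: 0→26

26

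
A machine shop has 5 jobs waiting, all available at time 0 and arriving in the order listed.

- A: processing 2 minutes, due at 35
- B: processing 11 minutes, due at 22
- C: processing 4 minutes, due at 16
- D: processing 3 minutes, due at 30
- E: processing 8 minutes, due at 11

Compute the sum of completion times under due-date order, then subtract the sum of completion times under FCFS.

EDD (increasing due date): E C B D A.
E: 0→8
C: 8→12
B: 12→23
D: 23→26
A: 26→28
Sum = 8+12+23+26+28 = 97.
FIFO (arrival order): A B C D E.
A: 0→2
B: 2→13
C: 13→17
D: 17→20
E: 20→28
Sum = 2+13+17+20+28 = 80.
Difference = 97 − 80 = 17.

17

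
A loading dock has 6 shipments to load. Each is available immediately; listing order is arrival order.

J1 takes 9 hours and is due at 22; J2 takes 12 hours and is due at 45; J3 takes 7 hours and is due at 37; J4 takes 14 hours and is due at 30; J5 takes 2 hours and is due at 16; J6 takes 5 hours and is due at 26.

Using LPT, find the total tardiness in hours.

72

LPT (decreasing processing time): J4 J2 J1 J3 J6 J5.
J4: 0→14, due 30, tardiness 0
J2: 14→26, due 45, tardiness 0
J1: 26→35, due 22, tardiness 13
J3: 35→42, due 37, tardiness 5
J6: 42→47, due 26, tardiness 21
J5: 47→49, due 16, tardiness 33
Sum = 0+0+13+5+21+33 = 72.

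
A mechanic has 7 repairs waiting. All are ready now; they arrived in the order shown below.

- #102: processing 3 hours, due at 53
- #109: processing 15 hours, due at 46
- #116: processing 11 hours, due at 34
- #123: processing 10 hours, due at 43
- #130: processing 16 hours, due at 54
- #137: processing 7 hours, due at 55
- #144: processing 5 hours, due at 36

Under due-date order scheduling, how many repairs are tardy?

2

EDD (increasing due date): #116 #144 #123 #109 #102 #130 #137.
#116: 0→11, due 34, tardiness 0
#144: 11→16, due 36, tardiness 0
#123: 16→26, due 43, tardiness 0
#109: 26→41, due 46, tardiness 0
#102: 41→44, due 53, tardiness 0
#130: 44→60, due 54, tardiness 6
#137: 60→67, due 55, tardiness 12
Late repairs: 2.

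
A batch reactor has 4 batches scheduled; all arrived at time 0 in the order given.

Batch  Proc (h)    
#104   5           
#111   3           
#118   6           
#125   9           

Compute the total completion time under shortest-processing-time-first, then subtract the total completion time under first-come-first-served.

-2

SPT (increasing processing time): #111 #104 #118 #125.
#111: 0→3
#104: 3→8
#118: 8→14
#125: 14→23
Sum = 3+8+14+23 = 48.
FIFO (arrival order): #104 #111 #118 #125.
#104: 0→5
#111: 5→8
#118: 8→14
#125: 14→23
Sum = 5+8+14+23 = 50.
Difference = 48 − 50 = -2.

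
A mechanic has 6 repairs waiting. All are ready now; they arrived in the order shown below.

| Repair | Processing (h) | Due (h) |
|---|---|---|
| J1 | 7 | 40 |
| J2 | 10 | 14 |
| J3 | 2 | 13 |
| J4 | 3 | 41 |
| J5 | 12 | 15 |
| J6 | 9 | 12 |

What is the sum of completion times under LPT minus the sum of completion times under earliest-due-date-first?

30

LPT (decreasing processing time): J5 J2 J6 J1 J4 J3.
J5: 0→12
J2: 12→22
J6: 22→31
J1: 31→38
J4: 38→41
J3: 41→43
Sum = 12+22+31+38+41+43 = 187.
EDD (increasing due date): J6 J3 J2 J5 J1 J4.
J6: 0→9
J3: 9→11
J2: 11→21
J5: 21→33
J1: 33→40
J4: 40→43
Sum = 9+11+21+33+40+43 = 157.
Difference = 187 − 157 = 30.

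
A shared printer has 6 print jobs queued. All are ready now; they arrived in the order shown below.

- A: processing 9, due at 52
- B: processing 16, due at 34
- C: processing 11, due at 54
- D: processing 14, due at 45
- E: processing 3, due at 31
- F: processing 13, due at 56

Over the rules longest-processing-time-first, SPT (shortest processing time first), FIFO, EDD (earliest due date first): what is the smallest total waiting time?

LPT (decreasing processing time): B D F C A E.
B: waits 0, runs 0→16
D: waits 16, runs 16→30
F: waits 30, runs 30→43
C: waits 43, runs 43→54
A: waits 54, runs 54→63
E: waits 63, runs 63→66
Sum = 0+16+30+43+54+63 = 206.
SPT (increasing processing time): E A C F D B.
E: waits 0, runs 0→3
A: waits 3, runs 3→12
C: waits 12, runs 12→23
F: waits 23, runs 23→36
D: waits 36, runs 36→50
B: waits 50, runs 50→66
Sum = 0+3+12+23+36+50 = 124.
FIFO (arrival order): A B C D E F.
A: waits 0, runs 0→9
B: waits 9, runs 9→25
C: waits 25, runs 25→36
D: waits 36, runs 36→50
E: waits 50, runs 50→53
F: waits 53, runs 53→66
Sum = 0+9+25+36+50+53 = 173.
EDD (increasing due date): E B D A C F.
E: waits 0, runs 0→3
B: waits 3, runs 3→19
D: waits 19, runs 19→33
A: waits 33, runs 33→42
C: waits 42, runs 42→53
F: waits 53, runs 53→66
Sum = 0+3+19+33+42+53 = 150.
LPT 206, SPT 124, FIFO 173, EDD 150 → minimum 124.

124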